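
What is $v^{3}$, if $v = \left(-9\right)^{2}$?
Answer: $531441$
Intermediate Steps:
$v = 81$
$v^{3} = 81^{3} = 531441$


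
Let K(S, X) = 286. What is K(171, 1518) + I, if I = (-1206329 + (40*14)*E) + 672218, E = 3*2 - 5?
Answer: -533265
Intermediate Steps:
E = 1 (E = 6 - 5 = 1)
I = -533551 (I = (-1206329 + (40*14)*1) + 672218 = (-1206329 + 560*1) + 672218 = (-1206329 + 560) + 672218 = -1205769 + 672218 = -533551)
K(171, 1518) + I = 286 - 533551 = -533265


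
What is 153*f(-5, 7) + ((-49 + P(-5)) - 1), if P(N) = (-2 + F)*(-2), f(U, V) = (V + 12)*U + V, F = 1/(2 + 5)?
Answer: -94572/7 ≈ -13510.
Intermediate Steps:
F = ⅐ (F = 1/7 = ⅐ ≈ 0.14286)
f(U, V) = V + U*(12 + V) (f(U, V) = (12 + V)*U + V = U*(12 + V) + V = V + U*(12 + V))
P(N) = 26/7 (P(N) = (-2 + ⅐)*(-2) = -13/7*(-2) = 26/7)
153*f(-5, 7) + ((-49 + P(-5)) - 1) = 153*(7 + 12*(-5) - 5*7) + ((-49 + 26/7) - 1) = 153*(7 - 60 - 35) + (-317/7 - 1) = 153*(-88) - 324/7 = -13464 - 324/7 = -94572/7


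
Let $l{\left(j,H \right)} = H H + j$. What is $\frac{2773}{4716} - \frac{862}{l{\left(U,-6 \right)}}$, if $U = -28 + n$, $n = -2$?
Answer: $- \frac{674759}{4716} \approx -143.08$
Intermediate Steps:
$U = -30$ ($U = -28 - 2 = -30$)
$l{\left(j,H \right)} = j + H^{2}$ ($l{\left(j,H \right)} = H^{2} + j = j + H^{2}$)
$\frac{2773}{4716} - \frac{862}{l{\left(U,-6 \right)}} = \frac{2773}{4716} - \frac{862}{-30 + \left(-6\right)^{2}} = 2773 \cdot \frac{1}{4716} - \frac{862}{-30 + 36} = \frac{2773}{4716} - \frac{862}{6} = \frac{2773}{4716} - \frac{431}{3} = - \frac{674759}{4716}$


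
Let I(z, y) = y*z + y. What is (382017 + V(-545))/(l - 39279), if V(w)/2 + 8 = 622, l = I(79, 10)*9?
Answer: -383245/32079 ≈ -11.947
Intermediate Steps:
I(z, y) = y + y*z
l = 7200 (l = (10*(1 + 79))*9 = (10*80)*9 = 800*9 = 7200)
V(w) = 1228 (V(w) = -16 + 2*622 = -16 + 1244 = 1228)
(382017 + V(-545))/(l - 39279) = (382017 + 1228)/(7200 - 39279) = 383245/(-32079) = 383245*(-1/32079) = -383245/32079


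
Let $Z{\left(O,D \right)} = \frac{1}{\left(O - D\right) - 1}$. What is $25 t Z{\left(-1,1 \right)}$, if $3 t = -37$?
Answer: $\frac{925}{9} \approx 102.78$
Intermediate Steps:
$t = - \frac{37}{3}$ ($t = \frac{1}{3} \left(-37\right) = - \frac{37}{3} \approx -12.333$)
$Z{\left(O,D \right)} = \frac{1}{-1 + O - D}$
$25 t Z{\left(-1,1 \right)} = 25 \left(- \frac{37}{3}\right) \left(- \frac{1}{1 + 1 - -1}\right) = - \frac{925 \left(- \frac{1}{1 + 1 + 1}\right)}{3} = - \frac{925 \left(- \frac{1}{3}\right)}{3} = - \frac{925 \left(\left(-1\right) \frac{1}{3}\right)}{3} = \left(- \frac{925}{3}\right) \left(- \frac{1}{3}\right) = \frac{925}{9}$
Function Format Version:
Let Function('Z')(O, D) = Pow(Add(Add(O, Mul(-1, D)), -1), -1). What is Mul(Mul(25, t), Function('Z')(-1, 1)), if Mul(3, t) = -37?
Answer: Rational(925, 9) ≈ 102.78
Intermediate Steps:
t = Rational(-37, 3) (t = Mul(Rational(1, 3), -37) = Rational(-37, 3) ≈ -12.333)
Function('Z')(O, D) = Pow(Add(-1, O, Mul(-1, D)), -1)
Mul(Mul(25, t), Function('Z')(-1, 1)) = Mul(Mul(25, Rational(-37, 3)), Mul(-1, Pow(Add(1, 1, Mul(-1, -1)), -1))) = Mul(Rational(-925, 3), Mul(-1, Pow(Add(1, 1, 1), -1))) = Mul(Rational(-925, 3), Mul(-1, Pow(3, -1))) = Mul(Rational(-925, 3), Mul(-1, Rational(1, 3))) = Mul(Rational(-925, 3), Rational(-1, 3)) = Rational(925, 9)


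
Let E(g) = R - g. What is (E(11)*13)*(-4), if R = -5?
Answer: 832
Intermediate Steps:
E(g) = -5 - g
(E(11)*13)*(-4) = ((-5 - 1*11)*13)*(-4) = ((-5 - 11)*13)*(-4) = -16*13*(-4) = -208*(-4) = 832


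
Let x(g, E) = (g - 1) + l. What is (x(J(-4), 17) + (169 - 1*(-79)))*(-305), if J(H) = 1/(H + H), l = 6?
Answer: -617015/8 ≈ -77127.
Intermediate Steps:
J(H) = 1/(2*H)
x(g, E) = 5 + g (x(g, E) = (g - 1) + 6 = (-1 + g) + 6 = 5 + g)
(x(J(-4), 17) + (169 - 1*(-79)))*(-305) = ((5 + (1/2)/(-4)) + (169 - 1*(-79)))*(-305) = ((5 + (1/2)*(-1/4)) + (169 + 79))*(-305) = ((5 - 1/8) + 248)*(-305) = (39/8 + 248)*(-305) = (2023/8)*(-305) = -617015/8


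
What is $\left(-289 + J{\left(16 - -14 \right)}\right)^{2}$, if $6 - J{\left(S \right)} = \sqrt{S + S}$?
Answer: $80149 + 1132 \sqrt{15} \approx 84533.0$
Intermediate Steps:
$J{\left(S \right)} = 6 - \sqrt{2} \sqrt{S}$ ($J{\left(S \right)} = 6 - \sqrt{S + S} = 6 - \sqrt{2 S} = 6 - \sqrt{2} \sqrt{S}$)
$\left(-289 + J{\left(16 - -14 \right)}\right)^{2} = \left(-289 + \left(6 - \sqrt{2} \sqrt{16 - -14}\right)\right)^{2} = \left(-289 + \left(6 - \sqrt{2} \sqrt{16 + 14}\right)\right)^{2} = \left(-289 + \left(6 - \sqrt{2} \sqrt{30}\right)\right)^{2} = \left(-289 + \left(6 - 2 \sqrt{15}\right)\right)^{2} = \left(-283 - 2 \sqrt{15}\right)^{2}$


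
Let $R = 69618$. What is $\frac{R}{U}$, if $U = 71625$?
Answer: $\frac{23206}{23875} \approx 0.97198$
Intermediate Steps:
$\frac{R}{U} = \frac{69618}{71625} = 69618 \cdot \frac{1}{71625} = \frac{23206}{23875}$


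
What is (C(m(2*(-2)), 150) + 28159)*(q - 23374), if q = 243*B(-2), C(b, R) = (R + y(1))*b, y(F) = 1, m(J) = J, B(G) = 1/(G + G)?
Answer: -2582978145/4 ≈ -6.4574e+8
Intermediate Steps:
B(G) = 1/(2*G)
C(b, R) = b*(1 + R) (C(b, R) = (R + 1)*b = (1 + R)*b = b*(1 + R))
q = -243/4 (q = 243*((1/2)/(-2)) = 243*((1/2)*(-1/2)) = 243*(-1/4) = -243/4 ≈ -60.750)
(C(m(2*(-2)), 150) + 28159)*(q - 23374) = ((2*(-2))*(1 + 150) + 28159)*(-243/4 - 23374) = (-4*151 + 28159)*(-93739/4) = (-604 + 28159)*(-93739/4) = 27555*(-93739/4) = -2582978145/4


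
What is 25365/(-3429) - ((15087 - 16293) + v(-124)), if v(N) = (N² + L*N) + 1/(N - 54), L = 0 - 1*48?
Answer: -4095405235/203454 ≈ -20129.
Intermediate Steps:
L = -48 (L = 0 - 48 = -48)
v(N) = N² + 1/(-54 + N) - 48*N (v(N) = (N² - 48*N) + 1/(N - 54) = (N² - 48*N) + 1/(-54 + N) = N² + 1/(-54 + N) - 48*N)
25365/(-3429) - ((15087 - 16293) + v(-124)) = 25365/(-3429) - ((15087 - 16293) + (1 + (-124)³ - 102*(-124)² + 2592*(-124))/(-54 - 124)) = 25365*(-1/3429) - (-1206 + (1 - 1906624 - 102*15376 - 321408)/(-178)) = -8455/1143 - (-1206 - (1 - 1906624 - 1568352 - 321408)/178) = -8455/1143 - (-1206 - 1/178*(-3796383)) = -8455/1143 - (-1206 + 3796383/178) = -8455/1143 - 1*3581715/178 = -8455/1143 - 3581715/178 = -4095405235/203454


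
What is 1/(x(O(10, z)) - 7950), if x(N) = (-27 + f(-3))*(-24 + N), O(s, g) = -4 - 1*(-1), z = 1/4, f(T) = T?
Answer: -1/7140 ≈ -0.00014006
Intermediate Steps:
z = 1/4 ≈ 0.25000
O(s, g) = -3 (O(s, g) = -4 + 1 = -3)
x(N) = 720 - 30*N (x(N) = (-27 - 3)*(-24 + N) = -30*(-24 + N) = 720 - 30*N)
1/(x(O(10, z)) - 7950) = 1/((720 - 30*(-3)) - 7950) = 1/((720 + 90) - 7950) = 1/(810 - 7950) = 1/(-7140) = -1/7140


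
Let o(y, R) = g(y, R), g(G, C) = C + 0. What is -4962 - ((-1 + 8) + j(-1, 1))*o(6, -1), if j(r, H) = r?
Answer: -4956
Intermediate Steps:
g(G, C) = C
o(y, R) = R
-4962 - ((-1 + 8) + j(-1, 1))*o(6, -1) = -4962 - ((-1 + 8) - 1)*(-1) = -4962 - (7 - 1)*(-1) = -4962 - 6*(-1) = -4962 - 1*(-6) = -4962 + 6 = -4956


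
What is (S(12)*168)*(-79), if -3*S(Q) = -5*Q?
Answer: -265440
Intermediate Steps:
S(Q) = 5*Q/3 (S(Q) = -(-5)*Q/3 = 5*Q/3)
(S(12)*168)*(-79) = (((5/3)*12)*168)*(-79) = (20*168)*(-79) = 3360*(-79) = -265440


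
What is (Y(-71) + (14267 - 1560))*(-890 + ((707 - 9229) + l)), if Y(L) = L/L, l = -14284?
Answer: -301128768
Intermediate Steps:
Y(L) = 1
(Y(-71) + (14267 - 1560))*(-890 + ((707 - 9229) + l)) = (1 + (14267 - 1560))*(-890 + ((707 - 9229) - 14284)) = (1 + 12707)*(-890 + (-8522 - 14284)) = 12708*(-890 - 22806) = 12708*(-23696) = -301128768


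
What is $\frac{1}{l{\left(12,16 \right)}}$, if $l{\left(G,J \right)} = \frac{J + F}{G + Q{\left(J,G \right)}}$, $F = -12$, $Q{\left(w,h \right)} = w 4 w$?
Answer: $259$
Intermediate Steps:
$Q{\left(w,h \right)} = 4 w^{2}$ ($Q{\left(w,h \right)} = 4 w w = 4 w^{2}$)
$l{\left(G,J \right)} = \frac{-12 + J}{G + 4 J^{2}}$ ($l{\left(G,J \right)} = \frac{J - 12}{G + 4 J^{2}} = \frac{-12 + J}{G + 4 J^{2}}$)
$\frac{1}{l{\left(12,16 \right)}} = \frac{1}{\frac{1}{12 + 4 \cdot 16^{2}} \left(-12 + 16\right)} = \frac{1}{\frac{1}{12 + 4 \cdot 256} \cdot 4} = \frac{1}{\frac{1}{12 + 1024} \cdot 4} = \frac{1}{\frac{1}{1036} \cdot 4} = \frac{1}{\frac{1}{259}} = 259$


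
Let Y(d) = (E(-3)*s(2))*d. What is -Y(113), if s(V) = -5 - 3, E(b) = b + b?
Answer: -5424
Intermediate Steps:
E(b) = 2*b
s(V) = -8
Y(d) = 48*d (Y(d) = ((2*(-3))*(-8))*d = (-6*(-8))*d = 48*d)
-Y(113) = -48*113 = -1*5424 = -5424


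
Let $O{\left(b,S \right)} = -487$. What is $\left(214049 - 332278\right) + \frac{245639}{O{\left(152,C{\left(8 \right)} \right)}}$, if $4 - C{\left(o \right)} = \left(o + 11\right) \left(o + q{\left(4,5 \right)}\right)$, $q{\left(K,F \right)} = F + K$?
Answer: $- \frac{57823162}{487} \approx -1.1873 \cdot 10^{5}$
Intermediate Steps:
$C{\left(o \right)} = 4 - \left(9 + o\right) \left(11 + o\right)$ ($C{\left(o \right)} = 4 - \left(o + 11\right) \left(o + \left(5 + 4\right)\right) = 4 - \left(11 + o\right) \left(o + 9\right) = 4 - \left(11 + o\right) \left(9 + o\right) = 4 - \left(9 + o\right) \left(11 + o\right)$)
$\left(214049 - 332278\right) + \frac{245639}{O{\left(152,C{\left(8 \right)} \right)}} = \left(214049 - 332278\right) + \frac{245639}{-487} = -118229 + 245639 \left(- \frac{1}{487}\right) = -118229 - \frac{245639}{487} = - \frac{57823162}{487}$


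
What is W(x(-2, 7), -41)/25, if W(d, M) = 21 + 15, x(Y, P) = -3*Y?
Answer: 36/25 ≈ 1.4400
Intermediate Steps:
W(d, M) = 36
W(x(-2, 7), -41)/25 = 36/25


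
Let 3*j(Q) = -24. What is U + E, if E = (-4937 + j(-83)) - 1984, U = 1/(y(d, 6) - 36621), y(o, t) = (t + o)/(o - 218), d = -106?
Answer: -20553326485/2966276 ≈ -6929.0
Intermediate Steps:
y(o, t) = (o + t)/(-218 + o)
j(Q) = -8 (j(Q) = (⅓)*(-24) = -8)
U = -81/2966276 (U = 1/((-106 + 6)/(-218 - 106) - 36621) = 1/(-100/(-324) - 36621) = 1/(-1/324*(-100) - 36621) = 1/(25/81 - 36621) = 1/(-2966276/81) = -81/2966276 ≈ -2.7307e-5)
E = -6929 (E = (-4937 - 8) - 1984 = -4945 - 1984 = -6929)
U + E = -81/2966276 - 6929 = -20553326485/2966276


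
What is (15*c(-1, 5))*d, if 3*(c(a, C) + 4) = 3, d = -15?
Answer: 675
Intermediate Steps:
c(a, C) = -3 (c(a, C) = -4 + (⅓)*3 = -4 + 1 = -3)
(15*c(-1, 5))*d = (15*(-3))*(-15) = -45*(-15) = 675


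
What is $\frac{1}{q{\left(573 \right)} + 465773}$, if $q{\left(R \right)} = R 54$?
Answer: $\frac{1}{496715} \approx 2.0132 \cdot 10^{-6}$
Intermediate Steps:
$q{\left(R \right)} = 54 R$
$\frac{1}{q{\left(573 \right)} + 465773} = \frac{1}{54 \cdot 573 + 465773} = \frac{1}{30942 + 465773} = \frac{1}{496715}$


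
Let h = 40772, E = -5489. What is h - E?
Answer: 46261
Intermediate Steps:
h - E = 40772 - 1*(-5489) = 40772 + 5489 = 46261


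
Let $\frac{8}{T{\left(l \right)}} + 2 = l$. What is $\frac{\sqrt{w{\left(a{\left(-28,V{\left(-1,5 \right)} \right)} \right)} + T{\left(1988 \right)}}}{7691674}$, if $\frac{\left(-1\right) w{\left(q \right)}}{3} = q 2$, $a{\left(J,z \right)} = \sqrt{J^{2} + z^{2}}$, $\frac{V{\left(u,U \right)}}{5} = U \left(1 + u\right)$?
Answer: $\frac{i \sqrt{41413065}}{3818916141} \approx 1.6851 \cdot 10^{-6} i$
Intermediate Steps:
$T{\left(l \right)} = \frac{8}{-2 + l}$
$V{\left(u,U \right)} = 5 U \left(1 + u\right)$
$w{\left(q \right)} = - 6 q$ ($w{\left(q \right)} = - 3 q 2 = - 3 \cdot 2 q = - 6 q$)
$\frac{\sqrt{w{\left(a{\left(-28,V{\left(-1,5 \right)} \right)} \right)} + T{\left(1988 \right)}}}{7691674} = \frac{\sqrt{- 6 \sqrt{\left(-28\right)^{2} + \left(5 \cdot 5 \left(1 - 1\right)\right)^{2}} + \frac{8}{-2 + 1988}}}{7691674} = \sqrt{- 6 \sqrt{784 + \left(5 \cdot 5 \cdot 0\right)^{2}} + \frac{8}{1986}} \cdot \frac{1}{7691674} = \sqrt{- 6 \sqrt{784 + 0^{2}} + 8 \cdot \frac{1}{1986}} \cdot \frac{1}{7691674} = \sqrt{- 6 \sqrt{784 + 0} + \frac{4}{993}} \cdot \frac{1}{7691674} = \sqrt{- 6 \sqrt{784} + \frac{4}{993}} \cdot \frac{1}{7691674} = \sqrt{\left(-6\right) 28 + \frac{4}{993}} \cdot \frac{1}{7691674} = \sqrt{-168 + \frac{4}{993}} \cdot \frac{1}{7691674} = \sqrt{- \frac{166820}{993}} \cdot \frac{1}{7691674} = \frac{2 i \sqrt{41413065}}{993} \cdot \frac{1}{7691674} = \frac{i \sqrt{41413065}}{3818916141}$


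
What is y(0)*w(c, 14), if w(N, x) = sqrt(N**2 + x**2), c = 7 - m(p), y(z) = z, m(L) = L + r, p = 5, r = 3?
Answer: 0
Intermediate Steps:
m(L) = 3 + L (m(L) = L + 3 = 3 + L)
c = -1 (c = 7 - (3 + 5) = 7 - 1*8 = 7 - 8 = -1)
y(0)*w(c, 14) = 0*sqrt((-1)**2 + 14**2) = 0*sqrt(1 + 196) = 0*sqrt(197) = 0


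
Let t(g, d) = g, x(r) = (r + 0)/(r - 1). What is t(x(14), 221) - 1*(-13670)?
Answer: 177724/13 ≈ 13671.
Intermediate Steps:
x(r) = r/(-1 + r)
t(x(14), 221) - 1*(-13670) = 14/(-1 + 14) - 1*(-13670) = 14/13 + 13670 = 177724/13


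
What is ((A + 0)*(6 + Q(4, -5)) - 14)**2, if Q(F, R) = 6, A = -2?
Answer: 1444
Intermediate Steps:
((A + 0)*(6 + Q(4, -5)) - 14)**2 = ((-2 + 0)*(6 + 6) - 14)**2 = (-2*12 - 14)**2 = (-24 - 14)**2 = (-38)**2 = 1444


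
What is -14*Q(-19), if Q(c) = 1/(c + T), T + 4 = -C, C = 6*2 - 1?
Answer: 7/17 ≈ 0.41176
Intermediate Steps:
C = 11 (C = 12 - 1 = 11)
T = -15 (T = -4 - 1*11 = -4 - 11 = -15)
Q(c) = 1/(-15 + c) (Q(c) = 1/(c - 15) = 1/(-15 + c))
-14*Q(-19) = -14/(-15 - 19) = -14/(-34) = -14*(-1/34) = 7/17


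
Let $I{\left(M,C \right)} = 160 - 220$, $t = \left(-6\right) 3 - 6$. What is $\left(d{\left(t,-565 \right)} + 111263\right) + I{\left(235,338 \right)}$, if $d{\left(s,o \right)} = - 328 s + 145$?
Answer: $119220$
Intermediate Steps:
$t = -24$ ($t = -18 - 6 = -24$)
$I{\left(M,C \right)} = -60$
$d{\left(s,o \right)} = 145 - 328 s$
$\left(d{\left(t,-565 \right)} + 111263\right) + I{\left(235,338 \right)} = \left(\left(145 - -7872\right) + 111263\right) - 60 = \left(\left(145 + 7872\right) + 111263\right) - 60 = \left(8017 + 111263\right) - 60 = 119280 - 60 = 119220$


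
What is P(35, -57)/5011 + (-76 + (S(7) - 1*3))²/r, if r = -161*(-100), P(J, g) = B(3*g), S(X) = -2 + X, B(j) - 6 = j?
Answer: 6195934/20169275 ≈ 0.30720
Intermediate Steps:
B(j) = 6 + j
P(J, g) = 6 + 3*g
r = 16100
P(35, -57)/5011 + (-76 + (S(7) - 1*3))²/r = (6 + 3*(-57))/5011 + (-76 + ((-2 + 7) - 1*3))²/16100 = (6 - 171)*(1/5011) + (-76 + (5 - 3))²*(1/16100) = -165*1/5011 + (-76 + 2)²*(1/16100) = -165/5011 + (-74)²*(1/16100) = -165/5011 + 5476*(1/16100) = -165/5011 + 1369/4025 = 6195934/20169275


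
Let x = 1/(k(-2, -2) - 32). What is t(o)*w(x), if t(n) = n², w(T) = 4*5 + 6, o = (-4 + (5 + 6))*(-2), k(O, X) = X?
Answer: 5096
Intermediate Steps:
o = -14 (o = (-4 + 11)*(-2) = 7*(-2) = -14)
x = -1/34 (x = 1/(-2 - 32) = 1/(-34) = -1/34 ≈ -0.029412)
w(T) = 26 (w(T) = 20 + 6 = 26)
t(o)*w(x) = (-14)²*26 = 196*26 = 5096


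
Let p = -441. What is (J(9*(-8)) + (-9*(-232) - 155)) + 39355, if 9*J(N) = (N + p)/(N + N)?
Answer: 1981843/48 ≈ 41288.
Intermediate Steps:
J(N) = (-441 + N)/(18*N) (J(N) = ((N - 441)/(N + N))/9 = ((-441 + N)/((2*N)))/9 = ((-441 + N)*(1/(2*N)))/9 = ((-441 + N)/(2*N))/9 = (-441 + N)/(18*N))
(J(9*(-8)) + (-9*(-232) - 155)) + 39355 = ((-441 + 9*(-8))/(18*((9*(-8)))) + (-9*(-232) - 155)) + 39355 = ((1/18)*(-441 - 72)/(-72) + (2088 - 155)) + 39355 = ((1/18)*(-1/72)*(-513) + 1933) + 39355 = (19/48 + 1933) + 39355 = 92803/48 + 39355 = 1981843/48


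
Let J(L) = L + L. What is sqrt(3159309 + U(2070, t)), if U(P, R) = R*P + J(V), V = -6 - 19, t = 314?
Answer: sqrt(3809239) ≈ 1951.7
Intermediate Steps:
V = -25
J(L) = 2*L
U(P, R) = -50 + P*R (U(P, R) = R*P + 2*(-25) = P*R - 50 = -50 + P*R)
sqrt(3159309 + U(2070, t)) = sqrt(3159309 + (-50 + 2070*314)) = sqrt(3159309 + (-50 + 649980)) = sqrt(3159309 + 649930) = sqrt(3809239)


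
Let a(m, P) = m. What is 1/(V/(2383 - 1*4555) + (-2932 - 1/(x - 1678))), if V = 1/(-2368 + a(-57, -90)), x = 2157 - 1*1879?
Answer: -14747880/43240773623 ≈ -0.00034106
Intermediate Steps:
x = 278 (x = 2157 - 1879 = 278)
V = -1/2425 (V = 1/(-2368 - 57) = 1/(-2425) = -1/2425 ≈ -0.00041237)
1/(V/(2383 - 1*4555) + (-2932 - 1/(x - 1678))) = 1/(-1/(2425*(2383 - 1*4555)) + (-2932 - 1/(278 - 1678))) = 1/(-1/(2425*(2383 - 4555)) + (-2932 - 1/(-1400))) = 1/(-1/2425/(-2172) + (-2932 - 1*(-1/1400))) = 1/(-1/2425*(-1/2172) + (-2932 + 1/1400)) = 1/(1/5267100 - 4104799/1400) = 1/(-43240773623/14747880) = -14747880/43240773623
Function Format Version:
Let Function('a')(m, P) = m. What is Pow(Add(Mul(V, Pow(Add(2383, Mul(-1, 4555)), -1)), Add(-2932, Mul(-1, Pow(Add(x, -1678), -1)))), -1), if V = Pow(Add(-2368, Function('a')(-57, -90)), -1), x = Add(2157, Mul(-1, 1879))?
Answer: Rational(-14747880, 43240773623) ≈ -0.00034106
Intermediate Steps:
x = 278 (x = Add(2157, -1879) = 278)
V = Rational(-1, 2425) (V = Pow(Add(-2368, -57), -1) = Pow(-2425, -1) = Rational(-1, 2425) ≈ -0.00041237)
Pow(Add(Mul(V, Pow(Add(2383, Mul(-1, 4555)), -1)), Add(-2932, Mul(-1, Pow(Add(x, -1678), -1)))), -1) = Pow(Add(Mul(Rational(-1, 2425), Pow(Add(2383, Mul(-1, 4555)), -1)), Add(-2932, Mul(-1, Pow(Add(278, -1678), -1)))), -1) = Pow(Add(Mul(Rational(-1, 2425), Pow(Add(2383, -4555), -1)), Add(-2932, Mul(-1, Pow(-1400, -1)))), -1) = Pow(Add(Mul(Rational(-1, 2425), Pow(-2172, -1)), Add(-2932, Mul(-1, Rational(-1, 1400)))), -1) = Pow(Add(Mul(Rational(-1, 2425), Rational(-1, 2172)), Add(-2932, Rational(1, 1400))), -1) = Pow(Add(Rational(1, 5267100), Rational(-4104799, 1400)), -1) = Pow(Rational(-43240773623, 14747880), -1) = Rational(-14747880, 43240773623)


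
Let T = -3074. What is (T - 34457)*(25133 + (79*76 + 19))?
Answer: -1169315836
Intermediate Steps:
(T - 34457)*(25133 + (79*76 + 19)) = (-3074 - 34457)*(25133 + (79*76 + 19)) = -37531*(25133 + (6004 + 19)) = -37531*(25133 + 6023) = -37531*31156 = -1169315836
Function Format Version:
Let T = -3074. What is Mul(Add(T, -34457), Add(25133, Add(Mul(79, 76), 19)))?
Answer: -1169315836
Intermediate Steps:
Mul(Add(T, -34457), Add(25133, Add(Mul(79, 76), 19))) = Mul(Add(-3074, -34457), Add(25133, Add(Mul(79, 76), 19))) = Mul(-37531, Add(25133, Add(6004, 19))) = Mul(-37531, Add(25133, 6023)) = Mul(-37531, 31156) = -1169315836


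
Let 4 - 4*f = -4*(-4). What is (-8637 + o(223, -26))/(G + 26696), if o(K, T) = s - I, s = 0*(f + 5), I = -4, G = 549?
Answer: -8633/27245 ≈ -0.31687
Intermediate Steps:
f = -3 (f = 1 - (-1)*(-4) = 1 - ¼*16 = 1 - 4 = -3)
s = 0 (s = 0*(-3 + 5) = 0*2 = 0)
o(K, T) = 4 (o(K, T) = 0 - 1*(-4) = 0 + 4 = 4)
(-8637 + o(223, -26))/(G + 26696) = (-8637 + 4)/(549 + 26696) = -8633/27245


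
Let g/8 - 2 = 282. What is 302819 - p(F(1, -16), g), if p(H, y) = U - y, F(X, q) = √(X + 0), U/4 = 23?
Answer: 304999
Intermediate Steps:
g = 2272 (g = 16 + 8*282 = 16 + 2256 = 2272)
U = 92 (U = 4*23 = 92)
F(X, q) = √X
p(H, y) = 92 - y
302819 - p(F(1, -16), g) = 302819 - (92 - 1*2272) = 302819 - (92 - 2272) = 302819 - 1*(-2180) = 302819 + 2180 = 304999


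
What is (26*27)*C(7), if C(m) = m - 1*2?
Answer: 3510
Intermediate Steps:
C(m) = -2 + m (C(m) = m - 2 = -2 + m)
(26*27)*C(7) = (26*27)*(-2 + 7) = 702*5 = 3510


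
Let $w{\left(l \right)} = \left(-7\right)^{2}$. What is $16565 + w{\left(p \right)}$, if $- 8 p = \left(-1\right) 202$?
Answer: $16614$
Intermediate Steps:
$p = \frac{101}{4}$ ($p = - \frac{\left(-1\right) 202}{8} = \left(- \frac{1}{8}\right) \left(-202\right) = \frac{101}{4} \approx 25.25$)
$w{\left(l \right)} = 49$
$16565 + w{\left(p \right)} = 16565 + 49 = 16614$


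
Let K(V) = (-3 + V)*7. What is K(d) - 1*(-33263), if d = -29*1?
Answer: 33039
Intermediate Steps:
d = -29
K(V) = -21 + 7*V
K(d) - 1*(-33263) = (-21 + 7*(-29)) - 1*(-33263) = (-21 - 203) + 33263 = -224 + 33263 = 33039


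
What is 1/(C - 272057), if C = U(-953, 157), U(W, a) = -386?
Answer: -1/272443 ≈ -3.6705e-6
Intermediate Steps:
C = -386
1/(C - 272057) = 1/(-386 - 272057) = 1/(-272443) = -1/272443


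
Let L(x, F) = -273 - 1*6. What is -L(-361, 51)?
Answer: 279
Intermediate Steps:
L(x, F) = -279 (L(x, F) = -273 - 6 = -279)
-L(-361, 51) = -1*(-279) = 279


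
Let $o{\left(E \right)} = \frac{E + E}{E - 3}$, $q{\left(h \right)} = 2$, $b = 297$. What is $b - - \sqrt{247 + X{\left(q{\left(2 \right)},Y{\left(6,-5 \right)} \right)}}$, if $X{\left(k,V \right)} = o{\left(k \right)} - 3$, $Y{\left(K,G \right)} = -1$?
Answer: $297 + 4 \sqrt{15} \approx 312.49$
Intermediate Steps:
$o{\left(E \right)} = \frac{2 E}{-3 + E}$
$X{\left(k,V \right)} = -3 + \frac{2 k}{-3 + k}$ ($X{\left(k,V \right)} = \frac{2 k}{-3 + k} - 3 = -3 + \frac{2 k}{-3 + k}$)
$b - - \sqrt{247 + X{\left(q{\left(2 \right)},Y{\left(6,-5 \right)} \right)}} = 297 - - \sqrt{247 + \frac{9 - 2}{-3 + 2}} = 297 - - \sqrt{247 + \frac{9 - 2}{-1}} = 297 - - \sqrt{247 - 7} = 297 - - \sqrt{240} = 297 - - 4 \sqrt{15} = 297 + 4 \sqrt{15}$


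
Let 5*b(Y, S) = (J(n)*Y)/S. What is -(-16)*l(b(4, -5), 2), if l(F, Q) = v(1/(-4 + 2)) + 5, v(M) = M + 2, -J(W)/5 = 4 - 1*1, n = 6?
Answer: 104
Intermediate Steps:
J(W) = -15 (J(W) = -5*(4 - 1*1) = -5*(4 - 1) = -5*3 = -15)
v(M) = 2 + M
b(Y, S) = -3*Y/S (b(Y, S) = ((-15*Y)/S)/5 = (-15*Y/S)/5 = -3*Y/S)
l(F, Q) = 13/2 (l(F, Q) = (2 + 1/(-4 + 2)) + 5 = (2 + 1/(-2)) + 5 = (2 - ½) + 5 = 3/2 + 5 = 13/2)
-(-16)*l(b(4, -5), 2) = -(-16)*13/2 = -1*(-104) = 104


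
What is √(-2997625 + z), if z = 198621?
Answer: 2*I*√699751 ≈ 1673.0*I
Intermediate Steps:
√(-2997625 + z) = √(-2997625 + 198621) = √(-2799004) = 2*I*√699751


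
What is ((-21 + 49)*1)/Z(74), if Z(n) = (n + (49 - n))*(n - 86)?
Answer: -1/21 ≈ -0.047619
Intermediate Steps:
Z(n) = -4214 + 49*n (Z(n) = 49*(-86 + n) = -4214 + 49*n)
((-21 + 49)*1)/Z(74) = ((-21 + 49)*1)/(-4214 + 49*74) = (28*1)/(-4214 + 3626) = 28/(-588) = 28*(-1/588) = -1/21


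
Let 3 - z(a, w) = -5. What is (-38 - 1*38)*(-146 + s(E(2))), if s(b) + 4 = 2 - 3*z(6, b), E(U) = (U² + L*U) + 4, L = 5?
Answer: 13072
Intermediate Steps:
z(a, w) = 8 (z(a, w) = 3 - 1*(-5) = 3 + 5 = 8)
E(U) = 4 + U² + 5*U (E(U) = (U² + 5*U) + 4 = 4 + U² + 5*U)
s(b) = -26 (s(b) = -4 + (2 - 3*8) = -4 + (2 - 24) = -4 - 22 = -26)
(-38 - 1*38)*(-146 + s(E(2))) = (-38 - 1*38)*(-146 - 26) = (-38 - 38)*(-172) = -76*(-172) = 13072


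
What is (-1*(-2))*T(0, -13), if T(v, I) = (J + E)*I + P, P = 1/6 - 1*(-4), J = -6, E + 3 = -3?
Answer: 961/3 ≈ 320.33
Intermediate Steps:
E = -6 (E = -3 - 3 = -6)
P = 25/6 (P = 1/6 + 4 = 25/6 ≈ 4.1667)
T(v, I) = 25/6 - 12*I (T(v, I) = (-6 - 6)*I + 25/6 = -12*I + 25/6 = 25/6 - 12*I)
(-1*(-2))*T(0, -13) = (-1*(-2))*(25/6 - 12*(-13)) = 2*(25/6 + 156) = 2*(961/6) = 961/3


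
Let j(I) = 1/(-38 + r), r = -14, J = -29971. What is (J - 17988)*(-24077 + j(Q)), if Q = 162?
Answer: 60044907795/52 ≈ 1.1547e+9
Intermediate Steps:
j(I) = -1/52 (j(I) = 1/(-38 - 14) = 1/(-52) = -1/52)
(J - 17988)*(-24077 + j(Q)) = (-29971 - 17988)*(-24077 - 1/52) = -47959*(-1252005/52) = 60044907795/52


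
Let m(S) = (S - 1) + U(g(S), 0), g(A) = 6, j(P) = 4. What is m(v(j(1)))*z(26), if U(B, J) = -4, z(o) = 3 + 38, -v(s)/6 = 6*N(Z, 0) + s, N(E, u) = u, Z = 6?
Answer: -1189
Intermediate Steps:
v(s) = -6*s (v(s) = -6*(6*0 + s) = -6*(0 + s) = -6*s)
z(o) = 41
m(S) = -5 + S (m(S) = (S - 1) - 4 = (-1 + S) - 4 = -5 + S)
m(v(j(1)))*z(26) = (-5 - 6*4)*41 = (-5 - 24)*41 = -29*41 = -1189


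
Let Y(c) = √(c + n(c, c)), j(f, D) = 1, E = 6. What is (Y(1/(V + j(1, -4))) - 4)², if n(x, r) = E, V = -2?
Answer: (4 - √5)² ≈ 3.1115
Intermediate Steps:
n(x, r) = 6
Y(c) = √(6 + c) (Y(c) = √(c + 6) = √(6 + c))
(Y(1/(V + j(1, -4))) - 4)² = (√(6 + 1/(-2 + 1)) - 4)² = (√(6 + 1/(-1)) - 4)² = (√(6 - 1) - 4)² = (√5 - 4)² = (-4 + √5)²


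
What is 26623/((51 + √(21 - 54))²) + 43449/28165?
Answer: (-861413827*I + 4431798*√33)/(168990*(-428*I + 17*√33)) ≈ 11.397 - 2.2484*I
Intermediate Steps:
26623/((51 + √(21 - 54))²) + 43449/28165 = 26623/((51 + √(-33))²) + 43449*(1/28165) = 26623/((51 + I*√33)²) + 43449/28165 = 26623/(51 + I*√33)² + 43449/28165 = 43449/28165 + 26623/(51 + I*√33)²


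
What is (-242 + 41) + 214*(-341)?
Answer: -73175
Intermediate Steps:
(-242 + 41) + 214*(-341) = -201 - 72974 = -73175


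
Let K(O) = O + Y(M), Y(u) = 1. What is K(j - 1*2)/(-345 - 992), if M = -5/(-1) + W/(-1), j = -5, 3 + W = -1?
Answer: 6/1337 ≈ 0.0044877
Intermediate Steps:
W = -4 (W = -3 - 1 = -4)
M = 9 (M = -5/(-1) - 4/(-1) = -5*(-1) - 4*(-1) = 5 + 4 = 9)
K(O) = 1 + O (K(O) = O + 1 = 1 + O)
K(j - 1*2)/(-345 - 992) = (1 + (-5 - 1*2))/(-345 - 992) = (1 + (-5 - 2))/(-1337) = -(1 - 7)/1337 = -1/1337*(-6) = 6/1337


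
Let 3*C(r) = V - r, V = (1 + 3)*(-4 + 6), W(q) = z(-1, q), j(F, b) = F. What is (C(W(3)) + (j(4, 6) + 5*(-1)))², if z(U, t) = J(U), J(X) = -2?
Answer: 49/9 ≈ 5.4444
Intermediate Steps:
z(U, t) = -2
W(q) = -2
V = 8 (V = 4*2 = 8)
C(r) = 8/3 - r/3 (C(r) = (8 - r)/3 = 8/3 - r/3)
(C(W(3)) + (j(4, 6) + 5*(-1)))² = ((8/3 - ⅓*(-2)) + (4 + 5*(-1)))² = ((8/3 + ⅔) + (4 - 5))² = (10/3 - 1)² = (7/3)² = 49/9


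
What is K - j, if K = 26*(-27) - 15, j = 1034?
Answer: -1751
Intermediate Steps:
K = -717 (K = -702 - 15 = -717)
K - j = -717 - 1*1034 = -717 - 1034 = -1751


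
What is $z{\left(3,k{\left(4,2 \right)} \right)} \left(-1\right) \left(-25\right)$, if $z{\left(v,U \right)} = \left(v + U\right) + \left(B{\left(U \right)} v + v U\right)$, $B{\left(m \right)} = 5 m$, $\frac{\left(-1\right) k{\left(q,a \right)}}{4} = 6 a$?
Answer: $-22725$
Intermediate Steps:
$k{\left(q,a \right)} = - 24 a$ ($k{\left(q,a \right)} = - 4 \cdot 6 a = - 24 a$)
$z{\left(v,U \right)} = U + v + 6 U v$ ($z{\left(v,U \right)} = \left(v + U\right) + \left(5 U v + v U\right) = \left(U + v\right) + \left(5 U v + U v\right) = \left(U + v\right) + 6 U v = U + v + 6 U v$)
$z{\left(3,k{\left(4,2 \right)} \right)} \left(-1\right) \left(-25\right) = \left(\left(-24\right) 2 + 3 + 6 \left(\left(-24\right) 2\right) 3\right) \left(-1\right) \left(-25\right) = \left(-48 + 3 + 6 \left(-48\right) 3\right) \left(-1\right) \left(-25\right) = \left(-48 + 3 - 864\right) \left(-1\right) \left(-25\right) = \left(-909\right) \left(-1\right) \left(-25\right) = 909 \left(-25\right) = -22725$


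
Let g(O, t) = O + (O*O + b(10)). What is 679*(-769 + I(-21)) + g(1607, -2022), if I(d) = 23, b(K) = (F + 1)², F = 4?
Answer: 2077547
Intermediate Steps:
b(K) = 25 (b(K) = (4 + 1)² = 5² = 25)
g(O, t) = 25 + O + O² (g(O, t) = O + (O*O + 25) = O + (O² + 25) = O + (25 + O²) = 25 + O + O²)
679*(-769 + I(-21)) + g(1607, -2022) = 679*(-769 + 23) + (25 + 1607 + 1607²) = 679*(-746) + (25 + 1607 + 2582449) = -506534 + 2584081 = 2077547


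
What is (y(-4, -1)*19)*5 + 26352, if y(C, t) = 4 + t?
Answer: 26637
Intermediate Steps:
(y(-4, -1)*19)*5 + 26352 = ((4 - 1)*19)*5 + 26352 = (3*19)*5 + 26352 = 57*5 + 26352 = 285 + 26352 = 26637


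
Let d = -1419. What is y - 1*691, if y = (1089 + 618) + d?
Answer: -403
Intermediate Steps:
y = 288 (y = (1089 + 618) - 1419 = 1707 - 1419 = 288)
y - 1*691 = 288 - 1*691 = 288 - 691 = -403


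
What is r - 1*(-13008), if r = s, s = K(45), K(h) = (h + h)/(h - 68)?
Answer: 299094/23 ≈ 13004.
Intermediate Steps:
K(h) = 2*h/(-68 + h) (K(h) = (2*h)/(-68 + h) = 2*h/(-68 + h))
s = -90/23 (s = 2*45/(-68 + 45) = 2*45/(-23) = 2*45*(-1/23) = -90/23 ≈ -3.9130)
r = -90/23 ≈ -3.9130
r - 1*(-13008) = -90/23 - 1*(-13008) = -90/23 + 13008 = 299094/23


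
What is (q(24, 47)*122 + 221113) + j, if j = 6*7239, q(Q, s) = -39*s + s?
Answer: 46655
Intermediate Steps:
q(Q, s) = -38*s
j = 43434
(q(24, 47)*122 + 221113) + j = (-38*47*122 + 221113) + 43434 = (-1786*122 + 221113) + 43434 = (-217892 + 221113) + 43434 = 3221 + 43434 = 46655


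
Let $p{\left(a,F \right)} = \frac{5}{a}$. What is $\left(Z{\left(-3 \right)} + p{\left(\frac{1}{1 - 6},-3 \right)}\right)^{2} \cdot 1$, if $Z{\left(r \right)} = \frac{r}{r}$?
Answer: $576$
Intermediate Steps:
$Z{\left(r \right)} = 1$
$\left(Z{\left(-3 \right)} + p{\left(\frac{1}{1 - 6},-3 \right)}\right)^{2} \cdot 1 = \left(1 + \frac{5}{\frac{1}{1 - 6}}\right)^{2} \cdot 1 = \left(1 + \frac{5}{\frac{1}{-5}}\right)^{2} \cdot 1 = \left(1 + \frac{5}{- \frac{1}{5}}\right)^{2} \cdot 1 = \left(1 + 5 \left(-5\right)\right)^{2} \cdot 1 = \left(1 - 25\right)^{2} \cdot 1 = \left(-24\right)^{2} \cdot 1 = 576 \cdot 1 = 576$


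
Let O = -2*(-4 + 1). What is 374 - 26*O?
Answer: 218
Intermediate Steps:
O = 6 (O = -2*(-3) = 6)
374 - 26*O = 374 - 26*6 = 374 - 156 = 218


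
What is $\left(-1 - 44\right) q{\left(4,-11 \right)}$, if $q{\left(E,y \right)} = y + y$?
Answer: $990$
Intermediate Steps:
$q{\left(E,y \right)} = 2 y$
$\left(-1 - 44\right) q{\left(4,-11 \right)} = \left(-1 - 44\right) 2 \left(-11\right) = \left(-45\right) \left(-22\right) = 990$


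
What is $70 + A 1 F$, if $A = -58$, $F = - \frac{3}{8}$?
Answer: $\frac{367}{4} \approx 91.75$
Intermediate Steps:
$F = - \frac{3}{8}$ ($F = \left(-3\right) \frac{1}{8} = - \frac{3}{8} \approx -0.375$)
$70 + A 1 F = 70 - 58 \cdot 1 \left(- \frac{3}{8}\right) = 70 - - \frac{87}{4} = 70 + \frac{87}{4} = \frac{367}{4}$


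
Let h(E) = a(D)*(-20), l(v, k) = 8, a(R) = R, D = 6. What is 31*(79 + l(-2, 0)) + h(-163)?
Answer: 2577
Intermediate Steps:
h(E) = -120 (h(E) = 6*(-20) = -120)
31*(79 + l(-2, 0)) + h(-163) = 31*(79 + 8) - 120 = 31*87 - 120 = 2697 - 120 = 2577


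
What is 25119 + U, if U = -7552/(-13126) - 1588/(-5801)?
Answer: 956361965217/38071963 ≈ 25120.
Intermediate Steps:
U = 32326620/38071963 (U = -7552*(-1/13126) - 1588*(-1/5801) = 3776/6563 + 1588/5801 = 32326620/38071963 ≈ 0.84909)
25119 + U = 25119 + 32326620/38071963 = 956361965217/38071963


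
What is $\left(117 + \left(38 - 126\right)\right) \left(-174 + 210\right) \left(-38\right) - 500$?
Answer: $-40172$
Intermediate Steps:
$\left(117 + \left(38 - 126\right)\right) \left(-174 + 210\right) \left(-38\right) - 500 = \left(117 + \left(38 - 126\right)\right) 36 \left(-38\right) - 500 = \left(117 - 88\right) 36 \left(-38\right) - 500 = 29 \cdot 36 \left(-38\right) - 500 = 1044 \left(-38\right) - 500 = -39672 - 500 = -40172$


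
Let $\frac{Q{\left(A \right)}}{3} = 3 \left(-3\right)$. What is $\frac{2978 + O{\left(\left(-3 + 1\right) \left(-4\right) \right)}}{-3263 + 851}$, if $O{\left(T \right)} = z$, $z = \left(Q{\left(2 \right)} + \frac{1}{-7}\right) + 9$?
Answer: $- \frac{20719}{16884} \approx -1.2271$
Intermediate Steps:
$Q{\left(A \right)} = -27$ ($Q{\left(A \right)} = 3 \cdot 3 \left(-3\right) = 3 \left(-9\right) = -27$)
$z = - \frac{127}{7}$ ($z = \left(-27 + \frac{1}{-7}\right) + 9 = \left(-27 - \frac{1}{7}\right) + 9 = - \frac{190}{7} + 9 = - \frac{127}{7} \approx -18.143$)
$O{\left(T \right)} = - \frac{127}{7}$
$\frac{2978 + O{\left(\left(-3 + 1\right) \left(-4\right) \right)}}{-3263 + 851} = \frac{2978 - \frac{127}{7}}{-3263 + 851} = \frac{20719}{7 \left(-2412\right)} = \frac{20719}{7} \left(- \frac{1}{2412}\right) = - \frac{20719}{16884}$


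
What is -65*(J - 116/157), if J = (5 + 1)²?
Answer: -359840/157 ≈ -2292.0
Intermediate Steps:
J = 36 (J = 6² = 36)
-65*(J - 116/157) = -65*(36 - 116/157) = -65*5536/157 = -359840/157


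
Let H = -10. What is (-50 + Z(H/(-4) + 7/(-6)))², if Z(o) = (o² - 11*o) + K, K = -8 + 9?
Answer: 310249/81 ≈ 3830.2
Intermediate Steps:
K = 1
Z(o) = 1 + o² - 11*o (Z(o) = (o² - 11*o) + 1 = 1 + o² - 11*o)
(-50 + Z(H/(-4) + 7/(-6)))² = (-50 + (1 + (-10/(-4) + 7/(-6))² - 11*(-10/(-4) + 7/(-6))))² = (-50 + (1 + (-10*(-¼) + 7*(-⅙))² - 11*(-10*(-¼) + 7*(-⅙))))² = (-50 + (1 + (5/2 - 7/6)² - 11*(5/2 - 7/6)))² = (-50 + (1 + (4/3)² - 11*4/3))² = (-50 + (1 + 16/9 - 44/3))² = (-50 - 107/9)² = (-557/9)² = 310249/81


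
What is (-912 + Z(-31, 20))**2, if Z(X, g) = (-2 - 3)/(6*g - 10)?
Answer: 402604225/484 ≈ 8.3183e+5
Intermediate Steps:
Z(X, g) = -5/(-10 + 6*g)
(-912 + Z(-31, 20))**2 = (-912 - 5/(-10 + 6*20))**2 = (-912 - 5/(-10 + 120))**2 = (-912 - 5/110)**2 = (-912 - 5*1/110)**2 = (-912 - 1/22)**2 = (-20065/22)**2 = 402604225/484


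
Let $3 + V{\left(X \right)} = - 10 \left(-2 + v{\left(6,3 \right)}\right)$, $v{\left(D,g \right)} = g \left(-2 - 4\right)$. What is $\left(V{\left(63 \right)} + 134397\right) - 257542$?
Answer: $-122948$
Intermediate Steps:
$v{\left(D,g \right)} = - 6 g$ ($v{\left(D,g \right)} = g \left(-6\right) = - 6 g$)
$V{\left(X \right)} = 197$ ($V{\left(X \right)} = -3 - 10 \left(-2 - 18\right) = -3 - -200 = -3 + 200 = 197$)
$\left(V{\left(63 \right)} + 134397\right) - 257542 = \left(197 + 134397\right) - 257542 = 134594 - 257542 = -122948$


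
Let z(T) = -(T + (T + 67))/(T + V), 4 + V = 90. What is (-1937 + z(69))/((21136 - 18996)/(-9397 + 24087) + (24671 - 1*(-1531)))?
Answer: -298207/4031147 ≈ -0.073976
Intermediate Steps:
V = 86 (V = -4 + 90 = 86)
z(T) = -(67 + 2*T)/(86 + T) (z(T) = -(T + (T + 67))/(T + 86) = -(T + (67 + T))/(86 + T) = -(67 + 2*T)/(86 + T))
(-1937 + z(69))/((21136 - 18996)/(-9397 + 24087) + (24671 - 1*(-1531))) = (-1937 + (-67 - 2*69)/(86 + 69))/((21136 - 18996)/(-9397 + 24087) + (24671 - 1*(-1531))) = (-1937 + (-67 - 138)/155)/(2140/14690 + (24671 + 1531)) = (-1937 + (1/155)*(-205))/(2140*(1/14690) + 26202) = (-1937 - 41/31)/(214/1469 + 26202) = -60088/(31*38490952/1469) = -60088/31*1469/38490952 = -298207/4031147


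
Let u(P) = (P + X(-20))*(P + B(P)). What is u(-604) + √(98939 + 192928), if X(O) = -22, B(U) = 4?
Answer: 375600 + √291867 ≈ 3.7614e+5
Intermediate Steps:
u(P) = (-22 + P)*(4 + P) (u(P) = (P - 22)*(P + 4) = (-22 + P)*(4 + P))
u(-604) + √(98939 + 192928) = (-88 + (-604)² - 18*(-604)) + √(98939 + 192928) = (-88 + 364816 + 10872) + √291867 = 375600 + √291867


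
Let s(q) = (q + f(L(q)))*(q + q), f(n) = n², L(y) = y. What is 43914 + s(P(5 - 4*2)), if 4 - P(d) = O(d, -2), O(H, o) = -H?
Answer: 43918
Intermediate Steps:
P(d) = 4 + d (P(d) = 4 - (-1)*d = 4 + d)
s(q) = 2*q*(q + q²) (s(q) = (q + q²)*(q + q) = (q + q²)*(2*q) = 2*q*(q + q²))
43914 + s(P(5 - 4*2)) = 43914 + 2*(4 + (5 - 4*2))²*(1 + (4 + (5 - 4*2))) = 43914 + 2*(4 + (5 - 8))²*(1 + (4 + (5 - 8))) = 43914 + 2*(4 - 3)²*(1 + (4 - 3)) = 43914 + 2*1²*(1 + 1) = 43914 + 2*1*2 = 43914 + 4 = 43918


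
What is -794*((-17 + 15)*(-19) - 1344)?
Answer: 1036964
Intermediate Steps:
-794*((-17 + 15)*(-19) - 1344) = -794*(-2*(-19) - 1344) = -794*(38 - 1344) = -794*(-1306) = 1036964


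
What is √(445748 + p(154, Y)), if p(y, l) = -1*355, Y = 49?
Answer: √445393 ≈ 667.38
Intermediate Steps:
p(y, l) = -355
√(445748 + p(154, Y)) = √(445748 - 355) = √445393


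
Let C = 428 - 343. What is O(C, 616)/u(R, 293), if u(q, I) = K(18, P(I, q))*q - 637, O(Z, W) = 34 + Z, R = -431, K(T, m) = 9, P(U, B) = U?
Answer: -119/4516 ≈ -0.026351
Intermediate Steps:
C = 85
u(q, I) = -637 + 9*q (u(q, I) = 9*q - 637 = -637 + 9*q)
O(C, 616)/u(R, 293) = (34 + 85)/(-637 + 9*(-431)) = 119/(-637 - 3879) = 119/(-4516) = 119*(-1/4516) = -119/4516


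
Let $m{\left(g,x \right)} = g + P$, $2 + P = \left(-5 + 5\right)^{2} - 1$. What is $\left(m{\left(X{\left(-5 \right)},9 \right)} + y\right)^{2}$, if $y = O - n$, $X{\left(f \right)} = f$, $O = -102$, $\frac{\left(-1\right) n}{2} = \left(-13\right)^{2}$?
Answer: $51984$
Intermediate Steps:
$n = -338$ ($n = - 2 \left(-13\right)^{2} = \left(-2\right) 169 = -338$)
$P = -3$ ($P = -2 - \left(1 - \left(-5 + 5\right)^{2}\right) = -2 - \left(1 - 0^{2}\right) = -2 + \left(0 - 1\right) = -2 - 1 = -3$)
$m{\left(g,x \right)} = -3 + g$ ($m{\left(g,x \right)} = g - 3 = -3 + g$)
$y = 236$ ($y = -102 - -338 = -102 + 338 = 236$)
$\left(m{\left(X{\left(-5 \right)},9 \right)} + y\right)^{2} = \left(\left(-3 - 5\right) + 236\right)^{2} = \left(-8 + 236\right)^{2} = 228^{2} = 51984$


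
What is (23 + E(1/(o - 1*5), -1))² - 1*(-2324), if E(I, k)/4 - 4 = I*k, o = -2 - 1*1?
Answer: 15537/4 ≈ 3884.3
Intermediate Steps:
o = -3 (o = -2 - 1 = -3)
E(I, k) = 16 + 4*I*k (E(I, k) = 16 + 4*(I*k) = 16 + 4*I*k)
(23 + E(1/(o - 1*5), -1))² - 1*(-2324) = (23 + (16 + 4*(-1)/(-3 - 1*5)))² - 1*(-2324) = (23 + (16 + 4*(-1)/(-3 - 5)))² + 2324 = (23 + (16 + 4*(-1)/(-8)))² + 2324 = (23 + (16 + 4*(-⅛)*(-1)))² + 2324 = (23 + (16 + ½))² + 2324 = (23 + 33/2)² + 2324 = (79/2)² + 2324 = 6241/4 + 2324 = 15537/4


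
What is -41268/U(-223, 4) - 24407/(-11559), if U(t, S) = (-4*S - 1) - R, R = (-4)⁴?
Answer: 161226641/1051869 ≈ 153.28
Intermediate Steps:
R = 256
U(t, S) = -257 - 4*S (U(t, S) = (-4*S - 1) - 1*256 = (-1 - 4*S) - 256 = -257 - 4*S)
-41268/U(-223, 4) - 24407/(-11559) = -41268/(-257 - 4*4) - 24407/(-11559) = -41268/(-257 - 16) - 24407*(-1/11559) = -41268/(-273) + 24407/11559 = -41268*(-1/273) + 24407/11559 = 13756/91 + 24407/11559 = 161226641/1051869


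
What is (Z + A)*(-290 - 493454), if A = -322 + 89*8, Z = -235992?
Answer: 116327073888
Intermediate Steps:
A = 390 (A = -322 + 712 = 390)
(Z + A)*(-290 - 493454) = (-235992 + 390)*(-290 - 493454) = -235602*(-493744) = 116327073888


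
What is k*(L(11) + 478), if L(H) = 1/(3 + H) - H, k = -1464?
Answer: -4786548/7 ≈ -6.8379e+5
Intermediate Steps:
k*(L(11) + 478) = -1464*((1 - 1*11**2 - 3*11)/(3 + 11) + 478) = -1464*((1 - 1*121 - 33)/14 + 478) = -1464*((1 - 121 - 33)/14 + 478) = -1464*((1/14)*(-153) + 478) = -1464*(-153/14 + 478) = -1464*6539/14 = -4786548/7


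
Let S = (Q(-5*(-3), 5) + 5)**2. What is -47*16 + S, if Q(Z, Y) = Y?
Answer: -652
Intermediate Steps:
S = 100 (S = (5 + 5)**2 = 10**2 = 100)
-47*16 + S = -47*16 + 100 = -752 + 100 = -652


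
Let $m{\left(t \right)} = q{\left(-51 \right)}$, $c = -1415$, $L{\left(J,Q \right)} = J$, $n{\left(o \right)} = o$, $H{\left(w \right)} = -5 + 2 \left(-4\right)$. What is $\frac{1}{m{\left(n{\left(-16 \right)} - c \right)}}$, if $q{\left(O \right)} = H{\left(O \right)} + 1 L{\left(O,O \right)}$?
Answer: $- \frac{1}{64} \approx -0.015625$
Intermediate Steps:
$H{\left(w \right)} = -13$ ($H{\left(w \right)} = -5 - 8 = -13$)
$q{\left(O \right)} = -13 + O$ ($q{\left(O \right)} = -13 + 1 O = -13 + O$)
$m{\left(t \right)} = -64$ ($m{\left(t \right)} = -13 - 51 = -64$)
$\frac{1}{m{\left(n{\left(-16 \right)} - c \right)}} = \frac{1}{-64} = - \frac{1}{64}$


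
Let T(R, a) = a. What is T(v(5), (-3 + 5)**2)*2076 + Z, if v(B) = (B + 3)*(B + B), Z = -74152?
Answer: -65848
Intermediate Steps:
v(B) = 2*B*(3 + B) (v(B) = (3 + B)*(2*B) = 2*B*(3 + B))
T(v(5), (-3 + 5)**2)*2076 + Z = (-3 + 5)**2*2076 - 74152 = 2**2*2076 - 74152 = 4*2076 - 74152 = 8304 - 74152 = -65848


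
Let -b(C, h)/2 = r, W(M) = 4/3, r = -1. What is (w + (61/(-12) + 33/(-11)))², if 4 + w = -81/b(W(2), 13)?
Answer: 398161/144 ≈ 2765.0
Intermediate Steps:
W(M) = 4/3 (W(M) = 4*(⅓) = 4/3)
b(C, h) = 2 (b(C, h) = -2*(-1) = 2)
w = -89/2 (w = -4 - 81/2 = -89/2 ≈ -44.500)
(w + (61/(-12) + 33/(-11)))² = (-89/2 + (61/(-12) + 33/(-11)))² = (-89/2 + (61*(-1/12) + 33*(-1/11)))² = (-89/2 + (-61/12 - 3))² = (-89/2 - 97/12)² = (-631/12)² = 398161/144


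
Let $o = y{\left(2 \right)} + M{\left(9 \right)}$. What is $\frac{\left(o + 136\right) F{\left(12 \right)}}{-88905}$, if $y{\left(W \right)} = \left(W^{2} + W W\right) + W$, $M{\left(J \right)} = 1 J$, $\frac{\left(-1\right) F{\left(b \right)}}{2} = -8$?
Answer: $- \frac{496}{17781} \approx -0.027895$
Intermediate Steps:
$F{\left(b \right)} = 16$ ($F{\left(b \right)} = \left(-2\right) \left(-8\right) = 16$)
$M{\left(J \right)} = J$
$y{\left(W \right)} = W + 2 W^{2}$ ($y{\left(W \right)} = \left(W^{2} + W^{2}\right) + W = 2 W^{2} + W = W + 2 W^{2}$)
$o = 19$ ($o = 2 \left(1 + 2 \cdot 2\right) + 9 = 2 \left(1 + 4\right) + 9 = 2 \cdot 5 + 9 = 10 + 9 = 19$)
$\frac{\left(o + 136\right) F{\left(12 \right)}}{-88905} = \frac{\left(19 + 136\right) 16}{-88905} = 155 \cdot 16 \left(- \frac{1}{88905}\right) = 2480 \left(- \frac{1}{88905}\right) = - \frac{496}{17781}$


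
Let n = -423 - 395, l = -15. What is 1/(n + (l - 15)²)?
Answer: 1/82 ≈ 0.012195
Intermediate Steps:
n = -818
1/(n + (l - 15)²) = 1/(-818 + (-15 - 15)²) = 1/(-818 + (-30)²) = 1/(-818 + 900) = 1/82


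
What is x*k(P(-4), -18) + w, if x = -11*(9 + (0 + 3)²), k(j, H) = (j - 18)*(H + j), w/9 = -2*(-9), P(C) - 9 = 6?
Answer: -1620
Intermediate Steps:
P(C) = 15 (P(C) = 9 + 6 = 15)
w = 162 (w = 9*(-2*(-9)) = 9*18 = 162)
k(j, H) = (-18 + j)*(H + j)
x = -198 (x = -11*(9 + 3²) = -11*(9 + 9) = -11*18 = -198)
x*k(P(-4), -18) + w = -198*(15² - 18*(-18) - 18*15 - 18*15) + 162 = -198*(225 + 324 - 270 - 270) + 162 = -198*9 + 162 = -1782 + 162 = -1620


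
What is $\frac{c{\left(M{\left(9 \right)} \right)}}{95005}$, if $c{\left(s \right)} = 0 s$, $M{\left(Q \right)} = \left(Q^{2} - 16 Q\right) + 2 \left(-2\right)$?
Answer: $0$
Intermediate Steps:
$M{\left(Q \right)} = -4 + Q^{2} - 16 Q$ ($M{\left(Q \right)} = \left(Q^{2} - 16 Q\right) - 4 = -4 + Q^{2} - 16 Q$)
$c{\left(s \right)} = 0$
$\frac{c{\left(M{\left(9 \right)} \right)}}{95005} = \frac{0}{95005} = 0 \cdot \frac{1}{95005} = 0$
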